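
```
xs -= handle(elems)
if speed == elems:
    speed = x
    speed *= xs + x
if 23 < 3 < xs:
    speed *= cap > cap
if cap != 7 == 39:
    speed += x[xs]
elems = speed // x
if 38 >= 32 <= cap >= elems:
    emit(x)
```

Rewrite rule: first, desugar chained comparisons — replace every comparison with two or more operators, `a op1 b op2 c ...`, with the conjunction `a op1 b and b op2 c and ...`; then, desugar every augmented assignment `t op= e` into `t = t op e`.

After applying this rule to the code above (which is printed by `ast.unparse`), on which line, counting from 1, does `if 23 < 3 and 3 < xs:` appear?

Transformed code:
xs = xs - handle(elems)
if speed == elems:
    speed = x
    speed = speed * (xs + x)
if 23 < 3 and 3 < xs:
    speed = speed * (cap > cap)
if cap != 7 and 7 == 39:
    speed = speed + x[xs]
elems = speed // x
if 38 >= 32 and 32 <= cap and (cap >= elems):
    emit(x)

5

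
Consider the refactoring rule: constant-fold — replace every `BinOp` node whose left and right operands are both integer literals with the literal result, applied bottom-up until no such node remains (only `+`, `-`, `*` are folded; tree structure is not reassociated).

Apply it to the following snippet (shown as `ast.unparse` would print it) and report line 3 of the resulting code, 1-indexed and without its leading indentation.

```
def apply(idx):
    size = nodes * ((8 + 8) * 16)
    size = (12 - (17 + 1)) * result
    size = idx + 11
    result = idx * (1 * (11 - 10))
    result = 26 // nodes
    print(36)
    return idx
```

size = -6 * result

Transformed code:
def apply(idx):
    size = nodes * 256
    size = -6 * result
    size = idx + 11
    result = idx * 1
    result = 26 // nodes
    print(36)
    return idx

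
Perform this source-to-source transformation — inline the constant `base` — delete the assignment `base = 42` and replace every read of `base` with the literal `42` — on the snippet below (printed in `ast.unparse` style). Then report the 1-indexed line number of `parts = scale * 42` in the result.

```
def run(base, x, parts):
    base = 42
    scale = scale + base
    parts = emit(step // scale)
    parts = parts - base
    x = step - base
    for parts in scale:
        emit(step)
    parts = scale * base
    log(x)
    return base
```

Transformed code:
def run(base, x, parts):
    scale = scale + 42
    parts = emit(step // scale)
    parts = parts - 42
    x = step - 42
    for parts in scale:
        emit(step)
    parts = scale * 42
    log(x)
    return 42

8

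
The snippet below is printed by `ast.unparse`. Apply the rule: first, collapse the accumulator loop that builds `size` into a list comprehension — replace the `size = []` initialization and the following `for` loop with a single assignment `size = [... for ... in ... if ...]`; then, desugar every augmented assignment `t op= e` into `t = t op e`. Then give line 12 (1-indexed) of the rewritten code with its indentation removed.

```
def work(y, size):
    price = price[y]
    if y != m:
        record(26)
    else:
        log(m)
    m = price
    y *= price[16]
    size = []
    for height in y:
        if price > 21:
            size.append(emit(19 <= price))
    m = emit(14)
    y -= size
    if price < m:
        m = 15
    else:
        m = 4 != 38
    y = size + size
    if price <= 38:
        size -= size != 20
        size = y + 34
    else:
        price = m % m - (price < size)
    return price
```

Transformed code:
def work(y, size):
    price = price[y]
    if y != m:
        record(26)
    else:
        log(m)
    m = price
    y = y * price[16]
    size = [emit(19 <= price) for height in y if price > 21]
    m = emit(14)
    y = y - size
    if price < m:
        m = 15
    else:
        m = 4 != 38
    y = size + size
    if price <= 38:
        size = size - (size != 20)
        size = y + 34
    else:
        price = m % m - (price < size)
    return price

if price < m:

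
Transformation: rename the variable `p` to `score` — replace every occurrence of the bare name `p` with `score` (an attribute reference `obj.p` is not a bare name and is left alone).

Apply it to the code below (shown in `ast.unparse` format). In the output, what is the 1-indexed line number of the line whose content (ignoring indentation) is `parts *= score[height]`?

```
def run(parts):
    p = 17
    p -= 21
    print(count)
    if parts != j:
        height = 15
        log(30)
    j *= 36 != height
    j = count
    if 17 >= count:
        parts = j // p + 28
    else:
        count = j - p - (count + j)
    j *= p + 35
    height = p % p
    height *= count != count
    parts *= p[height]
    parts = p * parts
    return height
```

17

Transformed code:
def run(parts):
    score = 17
    score -= 21
    print(count)
    if parts != j:
        height = 15
        log(30)
    j *= 36 != height
    j = count
    if 17 >= count:
        parts = j // score + 28
    else:
        count = j - score - (count + j)
    j *= score + 35
    height = score % score
    height *= count != count
    parts *= score[height]
    parts = score * parts
    return height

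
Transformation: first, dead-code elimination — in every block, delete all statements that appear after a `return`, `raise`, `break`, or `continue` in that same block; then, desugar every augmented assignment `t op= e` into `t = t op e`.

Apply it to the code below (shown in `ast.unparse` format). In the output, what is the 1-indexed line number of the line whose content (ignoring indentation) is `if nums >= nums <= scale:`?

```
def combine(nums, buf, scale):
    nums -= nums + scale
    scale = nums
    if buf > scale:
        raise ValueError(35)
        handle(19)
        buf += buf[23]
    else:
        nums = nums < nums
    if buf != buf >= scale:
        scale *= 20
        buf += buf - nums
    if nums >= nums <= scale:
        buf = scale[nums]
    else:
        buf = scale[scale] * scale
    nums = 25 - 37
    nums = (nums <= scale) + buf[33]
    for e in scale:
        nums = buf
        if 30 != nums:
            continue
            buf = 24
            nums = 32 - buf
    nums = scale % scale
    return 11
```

Transformed code:
def combine(nums, buf, scale):
    nums = nums - (nums + scale)
    scale = nums
    if buf > scale:
        raise ValueError(35)
    else:
        nums = nums < nums
    if buf != buf >= scale:
        scale = scale * 20
        buf = buf + (buf - nums)
    if nums >= nums <= scale:
        buf = scale[nums]
    else:
        buf = scale[scale] * scale
    nums = 25 - 37
    nums = (nums <= scale) + buf[33]
    for e in scale:
        nums = buf
        if 30 != nums:
            continue
    nums = scale % scale
    return 11

11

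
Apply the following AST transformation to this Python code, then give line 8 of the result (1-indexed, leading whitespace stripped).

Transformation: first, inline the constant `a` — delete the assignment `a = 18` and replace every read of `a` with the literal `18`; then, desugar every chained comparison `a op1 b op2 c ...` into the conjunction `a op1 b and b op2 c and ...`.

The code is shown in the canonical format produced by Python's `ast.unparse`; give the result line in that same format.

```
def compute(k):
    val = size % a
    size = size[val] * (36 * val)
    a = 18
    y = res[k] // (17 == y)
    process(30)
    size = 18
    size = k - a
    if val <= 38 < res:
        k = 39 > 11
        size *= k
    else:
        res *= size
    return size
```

Transformed code:
def compute(k):
    val = size % 18
    size = size[val] * (36 * val)
    y = res[k] // (17 == y)
    process(30)
    size = 18
    size = k - 18
    if val <= 38 and 38 < res:
        k = 39 > 11
        size *= k
    else:
        res *= size
    return size

if val <= 38 and 38 < res:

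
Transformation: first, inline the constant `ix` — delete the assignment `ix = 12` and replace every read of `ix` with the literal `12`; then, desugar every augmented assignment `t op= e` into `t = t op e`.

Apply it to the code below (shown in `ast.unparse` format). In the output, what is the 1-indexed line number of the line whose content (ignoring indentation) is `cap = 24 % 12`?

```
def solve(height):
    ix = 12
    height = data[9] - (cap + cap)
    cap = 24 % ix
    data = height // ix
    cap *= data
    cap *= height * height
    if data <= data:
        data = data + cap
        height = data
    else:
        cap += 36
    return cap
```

Transformed code:
def solve(height):
    height = data[9] - (cap + cap)
    cap = 24 % 12
    data = height // 12
    cap = cap * data
    cap = cap * (height * height)
    if data <= data:
        data = data + cap
        height = data
    else:
        cap = cap + 36
    return cap

3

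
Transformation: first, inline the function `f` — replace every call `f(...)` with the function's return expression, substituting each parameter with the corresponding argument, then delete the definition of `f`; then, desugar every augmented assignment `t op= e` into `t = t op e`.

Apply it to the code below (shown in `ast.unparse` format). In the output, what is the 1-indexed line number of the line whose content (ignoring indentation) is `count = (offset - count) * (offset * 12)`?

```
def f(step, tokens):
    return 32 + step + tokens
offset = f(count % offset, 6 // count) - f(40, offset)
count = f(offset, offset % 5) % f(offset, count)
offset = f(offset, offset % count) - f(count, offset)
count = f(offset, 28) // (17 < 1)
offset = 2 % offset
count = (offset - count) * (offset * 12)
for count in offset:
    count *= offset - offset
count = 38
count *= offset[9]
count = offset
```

6

Transformed code:
offset = 32 + count % offset + 6 // count - (32 + 40 + offset)
count = (32 + offset + offset % 5) % (32 + offset + count)
offset = 32 + offset + offset % count - (32 + count + offset)
count = (32 + offset + 28) // (17 < 1)
offset = 2 % offset
count = (offset - count) * (offset * 12)
for count in offset:
    count = count * (offset - offset)
count = 38
count = count * offset[9]
count = offset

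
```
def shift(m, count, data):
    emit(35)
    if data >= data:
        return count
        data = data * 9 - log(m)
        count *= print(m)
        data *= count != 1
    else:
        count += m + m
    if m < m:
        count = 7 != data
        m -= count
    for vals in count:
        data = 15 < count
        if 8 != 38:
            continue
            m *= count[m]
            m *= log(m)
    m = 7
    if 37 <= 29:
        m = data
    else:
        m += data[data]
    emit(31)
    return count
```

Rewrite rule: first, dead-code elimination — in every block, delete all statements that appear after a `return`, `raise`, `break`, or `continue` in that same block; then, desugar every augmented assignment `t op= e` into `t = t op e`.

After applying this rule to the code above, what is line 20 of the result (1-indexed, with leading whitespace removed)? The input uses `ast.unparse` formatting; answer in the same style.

return count

Transformed code:
def shift(m, count, data):
    emit(35)
    if data >= data:
        return count
    else:
        count = count + (m + m)
    if m < m:
        count = 7 != data
        m = m - count
    for vals in count:
        data = 15 < count
        if 8 != 38:
            continue
    m = 7
    if 37 <= 29:
        m = data
    else:
        m = m + data[data]
    emit(31)
    return count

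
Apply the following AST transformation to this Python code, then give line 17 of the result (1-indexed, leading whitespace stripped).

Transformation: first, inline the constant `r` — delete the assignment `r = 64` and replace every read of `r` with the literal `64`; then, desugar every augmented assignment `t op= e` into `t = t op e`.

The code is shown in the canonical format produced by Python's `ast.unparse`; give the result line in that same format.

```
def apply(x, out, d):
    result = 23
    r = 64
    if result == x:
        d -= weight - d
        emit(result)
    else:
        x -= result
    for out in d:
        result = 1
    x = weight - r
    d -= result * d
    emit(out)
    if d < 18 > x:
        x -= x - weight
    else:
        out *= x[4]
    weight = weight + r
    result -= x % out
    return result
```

Transformed code:
def apply(x, out, d):
    result = 23
    if result == x:
        d = d - (weight - d)
        emit(result)
    else:
        x = x - result
    for out in d:
        result = 1
    x = weight - 64
    d = d - result * d
    emit(out)
    if d < 18 > x:
        x = x - (x - weight)
    else:
        out = out * x[4]
    weight = weight + 64
    result = result - x % out
    return result

weight = weight + 64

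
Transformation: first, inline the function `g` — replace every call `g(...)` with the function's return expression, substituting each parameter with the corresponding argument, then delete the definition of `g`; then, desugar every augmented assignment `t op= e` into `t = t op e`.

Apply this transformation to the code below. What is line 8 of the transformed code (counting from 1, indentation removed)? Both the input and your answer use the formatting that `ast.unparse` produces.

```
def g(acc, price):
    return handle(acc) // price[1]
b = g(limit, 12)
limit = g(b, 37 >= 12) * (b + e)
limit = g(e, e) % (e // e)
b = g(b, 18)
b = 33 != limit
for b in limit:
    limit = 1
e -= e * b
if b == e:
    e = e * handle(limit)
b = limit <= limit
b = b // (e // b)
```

e = e - e * b

Transformed code:
b = handle(limit) // 12[1]
limit = handle(b) // (37 >= 12)[1] * (b + e)
limit = handle(e) // e[1] % (e // e)
b = handle(b) // 18[1]
b = 33 != limit
for b in limit:
    limit = 1
e = e - e * b
if b == e:
    e = e * handle(limit)
b = limit <= limit
b = b // (e // b)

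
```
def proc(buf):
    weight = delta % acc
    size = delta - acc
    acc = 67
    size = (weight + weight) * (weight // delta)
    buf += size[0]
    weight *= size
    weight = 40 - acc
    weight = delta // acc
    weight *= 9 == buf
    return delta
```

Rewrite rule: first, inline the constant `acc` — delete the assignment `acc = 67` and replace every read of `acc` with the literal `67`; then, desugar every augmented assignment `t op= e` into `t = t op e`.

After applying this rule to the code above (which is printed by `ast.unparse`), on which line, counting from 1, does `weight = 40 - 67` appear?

7

Transformed code:
def proc(buf):
    weight = delta % 67
    size = delta - 67
    size = (weight + weight) * (weight // delta)
    buf = buf + size[0]
    weight = weight * size
    weight = 40 - 67
    weight = delta // 67
    weight = weight * (9 == buf)
    return delta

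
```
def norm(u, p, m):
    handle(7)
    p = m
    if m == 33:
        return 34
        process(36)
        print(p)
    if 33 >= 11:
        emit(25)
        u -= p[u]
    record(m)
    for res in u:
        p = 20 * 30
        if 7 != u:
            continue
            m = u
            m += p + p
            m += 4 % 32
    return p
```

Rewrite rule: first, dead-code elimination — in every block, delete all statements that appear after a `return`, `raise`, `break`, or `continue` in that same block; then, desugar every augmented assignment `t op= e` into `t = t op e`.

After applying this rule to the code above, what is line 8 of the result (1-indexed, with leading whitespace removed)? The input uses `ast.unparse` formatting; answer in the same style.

Transformed code:
def norm(u, p, m):
    handle(7)
    p = m
    if m == 33:
        return 34
    if 33 >= 11:
        emit(25)
        u = u - p[u]
    record(m)
    for res in u:
        p = 20 * 30
        if 7 != u:
            continue
    return p

u = u - p[u]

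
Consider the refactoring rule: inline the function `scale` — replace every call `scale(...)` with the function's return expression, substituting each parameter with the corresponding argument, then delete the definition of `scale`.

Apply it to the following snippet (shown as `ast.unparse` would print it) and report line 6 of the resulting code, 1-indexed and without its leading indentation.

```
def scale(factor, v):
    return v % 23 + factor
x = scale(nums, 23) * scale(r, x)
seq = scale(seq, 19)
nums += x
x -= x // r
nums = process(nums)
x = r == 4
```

x = r == 4

Transformed code:
x = (23 % 23 + nums) * (x % 23 + r)
seq = 19 % 23 + seq
nums += x
x -= x // r
nums = process(nums)
x = r == 4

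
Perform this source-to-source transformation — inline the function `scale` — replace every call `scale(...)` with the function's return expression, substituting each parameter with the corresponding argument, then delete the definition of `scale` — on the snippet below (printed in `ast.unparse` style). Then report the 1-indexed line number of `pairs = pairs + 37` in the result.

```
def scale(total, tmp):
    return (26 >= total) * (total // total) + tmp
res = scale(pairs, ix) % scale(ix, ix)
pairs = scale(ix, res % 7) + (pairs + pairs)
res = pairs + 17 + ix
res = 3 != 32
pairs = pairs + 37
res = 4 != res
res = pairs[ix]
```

Transformed code:
res = ((26 >= pairs) * (pairs // pairs) + ix) % ((26 >= ix) * (ix // ix) + ix)
pairs = (26 >= ix) * (ix // ix) + res % 7 + (pairs + pairs)
res = pairs + 17 + ix
res = 3 != 32
pairs = pairs + 37
res = 4 != res
res = pairs[ix]

5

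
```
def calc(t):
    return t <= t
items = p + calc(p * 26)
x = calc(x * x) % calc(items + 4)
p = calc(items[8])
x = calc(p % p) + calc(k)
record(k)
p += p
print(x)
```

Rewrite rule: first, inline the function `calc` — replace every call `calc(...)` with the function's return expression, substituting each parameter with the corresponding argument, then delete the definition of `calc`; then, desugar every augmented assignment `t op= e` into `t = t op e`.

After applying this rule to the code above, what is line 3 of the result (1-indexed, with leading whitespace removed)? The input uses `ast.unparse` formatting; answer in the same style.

p = items[8] <= items[8]

Transformed code:
items = p + (p * 26 <= p * 26)
x = (x * x <= x * x) % (items + 4 <= items + 4)
p = items[8] <= items[8]
x = (p % p <= p % p) + (k <= k)
record(k)
p = p + p
print(x)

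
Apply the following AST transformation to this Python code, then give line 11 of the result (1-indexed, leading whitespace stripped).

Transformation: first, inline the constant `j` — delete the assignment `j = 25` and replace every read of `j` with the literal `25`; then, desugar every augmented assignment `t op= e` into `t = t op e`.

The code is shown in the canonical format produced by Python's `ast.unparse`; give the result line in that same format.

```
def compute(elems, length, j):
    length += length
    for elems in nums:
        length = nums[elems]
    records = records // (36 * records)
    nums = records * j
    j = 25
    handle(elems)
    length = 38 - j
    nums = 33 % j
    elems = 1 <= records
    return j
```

return 25

Transformed code:
def compute(elems, length, j):
    length = length + length
    for elems in nums:
        length = nums[elems]
    records = records // (36 * records)
    nums = records * 25
    handle(elems)
    length = 38 - 25
    nums = 33 % 25
    elems = 1 <= records
    return 25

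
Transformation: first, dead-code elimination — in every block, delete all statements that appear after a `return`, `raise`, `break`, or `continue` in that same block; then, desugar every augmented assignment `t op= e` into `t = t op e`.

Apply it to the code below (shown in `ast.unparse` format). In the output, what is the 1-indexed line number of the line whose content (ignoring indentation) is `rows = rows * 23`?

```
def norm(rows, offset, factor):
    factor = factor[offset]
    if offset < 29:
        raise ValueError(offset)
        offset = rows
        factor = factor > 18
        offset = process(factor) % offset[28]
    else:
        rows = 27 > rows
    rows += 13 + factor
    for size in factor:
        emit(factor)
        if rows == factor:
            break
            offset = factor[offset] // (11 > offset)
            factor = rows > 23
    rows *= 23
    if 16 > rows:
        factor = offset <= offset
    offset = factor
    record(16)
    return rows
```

Transformed code:
def norm(rows, offset, factor):
    factor = factor[offset]
    if offset < 29:
        raise ValueError(offset)
    else:
        rows = 27 > rows
    rows = rows + (13 + factor)
    for size in factor:
        emit(factor)
        if rows == factor:
            break
    rows = rows * 23
    if 16 > rows:
        factor = offset <= offset
    offset = factor
    record(16)
    return rows

12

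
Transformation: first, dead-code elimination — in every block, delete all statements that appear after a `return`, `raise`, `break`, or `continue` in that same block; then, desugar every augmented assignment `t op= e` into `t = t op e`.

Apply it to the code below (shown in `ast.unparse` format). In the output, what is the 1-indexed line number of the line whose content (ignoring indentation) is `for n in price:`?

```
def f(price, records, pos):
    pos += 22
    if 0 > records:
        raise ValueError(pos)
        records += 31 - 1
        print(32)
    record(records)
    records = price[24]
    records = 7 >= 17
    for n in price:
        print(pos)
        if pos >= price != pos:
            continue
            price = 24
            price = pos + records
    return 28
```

Transformed code:
def f(price, records, pos):
    pos = pos + 22
    if 0 > records:
        raise ValueError(pos)
    record(records)
    records = price[24]
    records = 7 >= 17
    for n in price:
        print(pos)
        if pos >= price != pos:
            continue
    return 28

8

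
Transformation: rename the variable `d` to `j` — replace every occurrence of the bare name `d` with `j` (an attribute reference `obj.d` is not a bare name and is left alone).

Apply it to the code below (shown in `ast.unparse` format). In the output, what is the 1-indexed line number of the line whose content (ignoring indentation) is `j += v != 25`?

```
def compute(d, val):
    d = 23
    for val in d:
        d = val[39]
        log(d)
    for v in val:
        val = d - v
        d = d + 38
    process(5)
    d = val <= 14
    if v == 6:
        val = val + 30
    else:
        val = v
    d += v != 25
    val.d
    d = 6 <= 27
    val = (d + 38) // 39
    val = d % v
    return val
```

15

Transformed code:
def compute(j, val):
    j = 23
    for val in j:
        j = val[39]
        log(j)
    for v in val:
        val = j - v
        j = j + 38
    process(5)
    j = val <= 14
    if v == 6:
        val = val + 30
    else:
        val = v
    j += v != 25
    val.d
    j = 6 <= 27
    val = (j + 38) // 39
    val = j % v
    return val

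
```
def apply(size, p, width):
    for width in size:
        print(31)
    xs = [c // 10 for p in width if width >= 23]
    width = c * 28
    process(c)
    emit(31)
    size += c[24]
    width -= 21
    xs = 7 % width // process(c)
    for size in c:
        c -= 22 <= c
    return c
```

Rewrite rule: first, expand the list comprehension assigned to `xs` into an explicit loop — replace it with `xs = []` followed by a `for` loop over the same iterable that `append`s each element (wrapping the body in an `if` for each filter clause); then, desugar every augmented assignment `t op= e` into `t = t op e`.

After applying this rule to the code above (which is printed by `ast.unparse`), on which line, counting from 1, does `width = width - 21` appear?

12

Transformed code:
def apply(size, p, width):
    for width in size:
        print(31)
    xs = []
    for p in width:
        if width >= 23:
            xs.append(c // 10)
    width = c * 28
    process(c)
    emit(31)
    size = size + c[24]
    width = width - 21
    xs = 7 % width // process(c)
    for size in c:
        c = c - (22 <= c)
    return c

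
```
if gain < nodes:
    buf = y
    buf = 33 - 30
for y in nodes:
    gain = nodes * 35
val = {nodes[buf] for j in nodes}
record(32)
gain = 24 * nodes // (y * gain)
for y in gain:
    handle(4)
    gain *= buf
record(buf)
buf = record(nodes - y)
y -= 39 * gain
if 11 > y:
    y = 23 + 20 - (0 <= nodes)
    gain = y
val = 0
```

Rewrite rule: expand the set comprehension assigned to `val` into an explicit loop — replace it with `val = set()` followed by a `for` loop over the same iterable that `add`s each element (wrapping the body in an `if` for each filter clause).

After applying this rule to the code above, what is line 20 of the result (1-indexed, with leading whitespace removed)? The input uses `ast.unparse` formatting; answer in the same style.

val = 0

Transformed code:
if gain < nodes:
    buf = y
    buf = 33 - 30
for y in nodes:
    gain = nodes * 35
val = set()
for j in nodes:
    val.add(nodes[buf])
record(32)
gain = 24 * nodes // (y * gain)
for y in gain:
    handle(4)
    gain *= buf
record(buf)
buf = record(nodes - y)
y -= 39 * gain
if 11 > y:
    y = 23 + 20 - (0 <= nodes)
    gain = y
val = 0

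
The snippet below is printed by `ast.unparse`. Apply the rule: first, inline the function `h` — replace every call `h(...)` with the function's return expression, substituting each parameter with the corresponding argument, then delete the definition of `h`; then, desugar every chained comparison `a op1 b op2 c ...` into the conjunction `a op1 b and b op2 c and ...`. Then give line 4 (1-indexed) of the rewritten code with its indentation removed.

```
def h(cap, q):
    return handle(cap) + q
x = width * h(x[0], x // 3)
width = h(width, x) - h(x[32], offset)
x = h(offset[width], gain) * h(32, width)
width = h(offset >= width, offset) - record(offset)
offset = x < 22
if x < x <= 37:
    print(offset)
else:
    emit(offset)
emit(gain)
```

Transformed code:
x = width * (handle(x[0]) + x // 3)
width = handle(width) + x - (handle(x[32]) + offset)
x = (handle(offset[width]) + gain) * (handle(32) + width)
width = handle(offset >= width) + offset - record(offset)
offset = x < 22
if x < x and x <= 37:
    print(offset)
else:
    emit(offset)
emit(gain)

width = handle(offset >= width) + offset - record(offset)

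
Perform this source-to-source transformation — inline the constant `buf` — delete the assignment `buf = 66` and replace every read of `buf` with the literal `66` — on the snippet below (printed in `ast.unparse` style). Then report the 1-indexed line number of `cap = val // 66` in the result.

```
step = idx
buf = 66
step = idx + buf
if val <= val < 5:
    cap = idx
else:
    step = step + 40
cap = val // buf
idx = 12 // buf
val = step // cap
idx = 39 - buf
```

Transformed code:
step = idx
step = idx + 66
if val <= val < 5:
    cap = idx
else:
    step = step + 40
cap = val // 66
idx = 12 // 66
val = step // cap
idx = 39 - 66

7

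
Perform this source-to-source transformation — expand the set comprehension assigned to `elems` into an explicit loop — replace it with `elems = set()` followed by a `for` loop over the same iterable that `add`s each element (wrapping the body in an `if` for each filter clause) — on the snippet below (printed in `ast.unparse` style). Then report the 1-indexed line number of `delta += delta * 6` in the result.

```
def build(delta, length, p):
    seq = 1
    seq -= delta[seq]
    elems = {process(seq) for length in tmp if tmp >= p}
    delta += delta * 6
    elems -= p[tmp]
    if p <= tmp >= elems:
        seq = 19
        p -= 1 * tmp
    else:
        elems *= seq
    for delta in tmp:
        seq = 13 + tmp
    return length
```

8

Transformed code:
def build(delta, length, p):
    seq = 1
    seq -= delta[seq]
    elems = set()
    for length in tmp:
        if tmp >= p:
            elems.add(process(seq))
    delta += delta * 6
    elems -= p[tmp]
    if p <= tmp >= elems:
        seq = 19
        p -= 1 * tmp
    else:
        elems *= seq
    for delta in tmp:
        seq = 13 + tmp
    return length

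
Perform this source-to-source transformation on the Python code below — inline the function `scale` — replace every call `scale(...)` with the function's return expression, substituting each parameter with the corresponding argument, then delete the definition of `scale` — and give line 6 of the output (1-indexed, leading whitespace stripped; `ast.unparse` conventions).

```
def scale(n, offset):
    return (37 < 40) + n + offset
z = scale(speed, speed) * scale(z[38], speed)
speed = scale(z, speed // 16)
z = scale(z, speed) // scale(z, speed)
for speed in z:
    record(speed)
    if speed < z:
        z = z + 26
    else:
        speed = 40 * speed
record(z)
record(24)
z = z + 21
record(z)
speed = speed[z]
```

if speed < z:

Transformed code:
z = ((37 < 40) + speed + speed) * ((37 < 40) + z[38] + speed)
speed = (37 < 40) + z + speed // 16
z = ((37 < 40) + z + speed) // ((37 < 40) + z + speed)
for speed in z:
    record(speed)
    if speed < z:
        z = z + 26
    else:
        speed = 40 * speed
record(z)
record(24)
z = z + 21
record(z)
speed = speed[z]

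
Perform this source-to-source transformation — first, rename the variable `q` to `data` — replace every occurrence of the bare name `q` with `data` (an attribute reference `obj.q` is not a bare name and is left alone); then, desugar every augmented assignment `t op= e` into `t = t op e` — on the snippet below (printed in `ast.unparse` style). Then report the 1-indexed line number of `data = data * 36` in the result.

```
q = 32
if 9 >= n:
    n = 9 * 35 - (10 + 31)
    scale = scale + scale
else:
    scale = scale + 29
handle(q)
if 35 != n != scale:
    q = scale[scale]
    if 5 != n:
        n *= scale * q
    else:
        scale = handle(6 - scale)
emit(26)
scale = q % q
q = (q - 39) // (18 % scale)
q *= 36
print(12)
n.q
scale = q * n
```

17

Transformed code:
data = 32
if 9 >= n:
    n = 9 * 35 - (10 + 31)
    scale = scale + scale
else:
    scale = scale + 29
handle(data)
if 35 != n != scale:
    data = scale[scale]
    if 5 != n:
        n = n * (scale * data)
    else:
        scale = handle(6 - scale)
emit(26)
scale = data % data
data = (data - 39) // (18 % scale)
data = data * 36
print(12)
n.q
scale = data * n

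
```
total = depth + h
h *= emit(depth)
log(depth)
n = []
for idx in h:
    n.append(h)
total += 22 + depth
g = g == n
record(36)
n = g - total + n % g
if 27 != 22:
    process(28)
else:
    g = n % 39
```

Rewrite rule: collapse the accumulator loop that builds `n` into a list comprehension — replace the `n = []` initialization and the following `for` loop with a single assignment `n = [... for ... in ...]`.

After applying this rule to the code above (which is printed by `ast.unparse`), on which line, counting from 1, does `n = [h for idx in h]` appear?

Transformed code:
total = depth + h
h *= emit(depth)
log(depth)
n = [h for idx in h]
total += 22 + depth
g = g == n
record(36)
n = g - total + n % g
if 27 != 22:
    process(28)
else:
    g = n % 39

4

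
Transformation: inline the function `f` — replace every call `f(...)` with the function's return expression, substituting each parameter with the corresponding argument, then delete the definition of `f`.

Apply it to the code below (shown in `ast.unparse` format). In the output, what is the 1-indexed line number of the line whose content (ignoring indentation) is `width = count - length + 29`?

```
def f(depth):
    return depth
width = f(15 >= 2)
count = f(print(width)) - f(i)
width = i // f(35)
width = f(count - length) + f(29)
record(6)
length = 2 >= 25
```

4

Transformed code:
width = 15 >= 2
count = print(width) - i
width = i // 35
width = count - length + 29
record(6)
length = 2 >= 25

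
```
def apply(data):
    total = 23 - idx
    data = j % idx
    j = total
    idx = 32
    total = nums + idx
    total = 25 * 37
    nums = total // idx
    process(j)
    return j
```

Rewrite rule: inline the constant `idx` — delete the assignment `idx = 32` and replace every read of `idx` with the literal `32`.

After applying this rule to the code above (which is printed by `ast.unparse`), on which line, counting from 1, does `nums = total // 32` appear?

7

Transformed code:
def apply(data):
    total = 23 - 32
    data = j % 32
    j = total
    total = nums + 32
    total = 25 * 37
    nums = total // 32
    process(j)
    return j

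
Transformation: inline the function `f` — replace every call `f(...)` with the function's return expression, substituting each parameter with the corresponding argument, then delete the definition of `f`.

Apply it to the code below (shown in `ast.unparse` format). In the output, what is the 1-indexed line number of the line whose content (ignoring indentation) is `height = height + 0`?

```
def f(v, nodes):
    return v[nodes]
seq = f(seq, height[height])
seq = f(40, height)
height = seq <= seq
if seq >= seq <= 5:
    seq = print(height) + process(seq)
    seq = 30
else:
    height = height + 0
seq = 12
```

Transformed code:
seq = seq[height[height]]
seq = 40[height]
height = seq <= seq
if seq >= seq <= 5:
    seq = print(height) + process(seq)
    seq = 30
else:
    height = height + 0
seq = 12

8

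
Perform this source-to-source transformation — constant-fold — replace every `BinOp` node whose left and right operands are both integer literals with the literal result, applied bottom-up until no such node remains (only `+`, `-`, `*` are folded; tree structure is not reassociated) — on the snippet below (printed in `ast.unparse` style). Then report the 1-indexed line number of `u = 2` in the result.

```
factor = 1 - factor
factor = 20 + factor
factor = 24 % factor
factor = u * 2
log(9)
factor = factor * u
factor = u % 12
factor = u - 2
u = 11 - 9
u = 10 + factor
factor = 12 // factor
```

9

Transformed code:
factor = 1 - factor
factor = 20 + factor
factor = 24 % factor
factor = u * 2
log(9)
factor = factor * u
factor = u % 12
factor = u - 2
u = 2
u = 10 + factor
factor = 12 // factor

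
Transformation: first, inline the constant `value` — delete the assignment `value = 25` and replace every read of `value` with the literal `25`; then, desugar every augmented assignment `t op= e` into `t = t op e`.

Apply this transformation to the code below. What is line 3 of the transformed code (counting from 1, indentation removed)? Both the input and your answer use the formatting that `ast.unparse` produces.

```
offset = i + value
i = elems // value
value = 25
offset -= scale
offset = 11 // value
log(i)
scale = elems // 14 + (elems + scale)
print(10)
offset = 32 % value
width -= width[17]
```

offset = offset - scale

Transformed code:
offset = i + 25
i = elems // 25
offset = offset - scale
offset = 11 // 25
log(i)
scale = elems // 14 + (elems + scale)
print(10)
offset = 32 % 25
width = width - width[17]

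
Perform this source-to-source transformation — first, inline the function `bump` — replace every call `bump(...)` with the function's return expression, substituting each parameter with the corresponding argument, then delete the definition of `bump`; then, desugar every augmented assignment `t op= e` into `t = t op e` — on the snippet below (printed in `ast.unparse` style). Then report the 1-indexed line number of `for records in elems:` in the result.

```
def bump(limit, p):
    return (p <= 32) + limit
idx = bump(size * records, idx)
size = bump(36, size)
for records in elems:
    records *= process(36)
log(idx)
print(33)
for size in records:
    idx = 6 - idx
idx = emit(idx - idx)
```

3

Transformed code:
idx = (idx <= 32) + size * records
size = (size <= 32) + 36
for records in elems:
    records = records * process(36)
log(idx)
print(33)
for size in records:
    idx = 6 - idx
idx = emit(idx - idx)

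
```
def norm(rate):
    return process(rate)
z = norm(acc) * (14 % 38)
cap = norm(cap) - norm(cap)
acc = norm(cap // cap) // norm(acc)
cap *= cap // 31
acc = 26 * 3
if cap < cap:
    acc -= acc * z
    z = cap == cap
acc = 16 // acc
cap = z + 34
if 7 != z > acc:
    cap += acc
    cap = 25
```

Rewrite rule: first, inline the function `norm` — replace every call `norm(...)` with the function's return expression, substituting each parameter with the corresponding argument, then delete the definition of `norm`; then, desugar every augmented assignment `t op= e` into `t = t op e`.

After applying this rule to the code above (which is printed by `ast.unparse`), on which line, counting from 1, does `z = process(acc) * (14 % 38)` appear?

Transformed code:
z = process(acc) * (14 % 38)
cap = process(cap) - process(cap)
acc = process(cap // cap) // process(acc)
cap = cap * (cap // 31)
acc = 26 * 3
if cap < cap:
    acc = acc - acc * z
    z = cap == cap
acc = 16 // acc
cap = z + 34
if 7 != z > acc:
    cap = cap + acc
    cap = 25

1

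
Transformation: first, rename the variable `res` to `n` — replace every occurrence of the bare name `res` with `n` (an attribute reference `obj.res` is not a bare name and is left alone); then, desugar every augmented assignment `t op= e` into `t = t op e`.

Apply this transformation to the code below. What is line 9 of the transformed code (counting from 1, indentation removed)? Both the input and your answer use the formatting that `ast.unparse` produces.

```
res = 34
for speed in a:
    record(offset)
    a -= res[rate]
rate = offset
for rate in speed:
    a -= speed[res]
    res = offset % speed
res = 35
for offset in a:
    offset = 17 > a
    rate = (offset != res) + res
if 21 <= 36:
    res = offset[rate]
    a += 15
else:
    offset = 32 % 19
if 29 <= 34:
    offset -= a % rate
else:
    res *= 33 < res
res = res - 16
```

Transformed code:
n = 34
for speed in a:
    record(offset)
    a = a - n[rate]
rate = offset
for rate in speed:
    a = a - speed[n]
    n = offset % speed
n = 35
for offset in a:
    offset = 17 > a
    rate = (offset != n) + n
if 21 <= 36:
    n = offset[rate]
    a = a + 15
else:
    offset = 32 % 19
if 29 <= 34:
    offset = offset - a % rate
else:
    n = n * (33 < n)
n = n - 16

n = 35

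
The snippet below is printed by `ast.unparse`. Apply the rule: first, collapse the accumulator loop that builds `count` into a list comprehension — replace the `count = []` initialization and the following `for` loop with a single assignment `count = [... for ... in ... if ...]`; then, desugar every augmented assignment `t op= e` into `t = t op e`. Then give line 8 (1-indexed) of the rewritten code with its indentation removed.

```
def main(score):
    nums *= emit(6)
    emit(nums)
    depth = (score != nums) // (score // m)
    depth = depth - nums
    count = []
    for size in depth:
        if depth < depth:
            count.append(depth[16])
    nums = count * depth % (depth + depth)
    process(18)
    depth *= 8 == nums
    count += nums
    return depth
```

process(18)

Transformed code:
def main(score):
    nums = nums * emit(6)
    emit(nums)
    depth = (score != nums) // (score // m)
    depth = depth - nums
    count = [depth[16] for size in depth if depth < depth]
    nums = count * depth % (depth + depth)
    process(18)
    depth = depth * (8 == nums)
    count = count + nums
    return depth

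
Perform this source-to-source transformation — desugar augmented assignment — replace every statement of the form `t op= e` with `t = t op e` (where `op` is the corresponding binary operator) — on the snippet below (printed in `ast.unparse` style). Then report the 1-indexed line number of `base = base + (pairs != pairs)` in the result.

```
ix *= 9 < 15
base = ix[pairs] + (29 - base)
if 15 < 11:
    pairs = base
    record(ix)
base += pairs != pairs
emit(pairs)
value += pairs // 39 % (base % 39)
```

6

Transformed code:
ix = ix * (9 < 15)
base = ix[pairs] + (29 - base)
if 15 < 11:
    pairs = base
    record(ix)
base = base + (pairs != pairs)
emit(pairs)
value = value + pairs // 39 % (base % 39)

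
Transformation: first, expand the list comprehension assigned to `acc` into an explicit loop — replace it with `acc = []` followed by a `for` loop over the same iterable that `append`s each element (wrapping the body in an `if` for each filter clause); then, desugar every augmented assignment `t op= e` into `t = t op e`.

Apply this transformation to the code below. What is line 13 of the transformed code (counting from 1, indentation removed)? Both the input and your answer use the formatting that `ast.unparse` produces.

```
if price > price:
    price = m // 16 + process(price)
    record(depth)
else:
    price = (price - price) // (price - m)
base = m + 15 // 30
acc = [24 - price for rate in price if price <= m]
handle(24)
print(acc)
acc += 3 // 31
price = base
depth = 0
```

Transformed code:
if price > price:
    price = m // 16 + process(price)
    record(depth)
else:
    price = (price - price) // (price - m)
base = m + 15 // 30
acc = []
for rate in price:
    if price <= m:
        acc.append(24 - price)
handle(24)
print(acc)
acc = acc + 3 // 31
price = base
depth = 0

acc = acc + 3 // 31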